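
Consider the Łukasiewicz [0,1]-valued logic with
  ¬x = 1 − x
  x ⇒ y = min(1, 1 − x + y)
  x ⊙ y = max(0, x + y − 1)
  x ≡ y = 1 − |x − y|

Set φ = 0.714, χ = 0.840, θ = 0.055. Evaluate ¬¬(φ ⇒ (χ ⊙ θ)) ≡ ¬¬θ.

χ ⊙ θ = max(0, 0.840 + 0.055 − 1) = max(0, -0.105) = 0.000
φ ⇒ (χ ⊙ θ) = min(1, 1 − 0.714 + 0.000) = min(1, 0.286) = 0.286
¬(φ ⇒ (χ ⊙ θ)) = 1 − 0.286 = 0.714
¬¬(φ ⇒ (χ ⊙ θ)) = 1 − 0.714 = 0.286
¬θ = 1 − 0.055 = 0.945
¬¬θ = 1 − 0.945 = 0.055
¬¬(φ ⇒ (χ ⊙ θ)) ≡ ¬¬θ = 1 − |0.286 − 0.055| = 1 − 0.231 = 0.769

0.769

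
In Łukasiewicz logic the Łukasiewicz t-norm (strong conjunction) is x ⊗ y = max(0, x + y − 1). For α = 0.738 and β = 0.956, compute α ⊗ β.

0.694

α ⊗ β = max(0, 0.738 + 0.956 − 1) = max(0, 0.694) = 0.694
For comparison, the Gödel (minimum) t-norm min(x, y) would give 0.738.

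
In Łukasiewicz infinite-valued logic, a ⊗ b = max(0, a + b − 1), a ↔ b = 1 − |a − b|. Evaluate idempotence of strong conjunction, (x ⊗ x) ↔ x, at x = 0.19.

x ⊗ x = max(0, 0.19 + 0.19 − 1) = max(0, -0.62) = 0.00
(x ⊗ x) ↔ x = 1 − |0.00 − 0.19| = 1 − 0.19 = 0.81
(The value 0.81 < 1 shows this instance is not satisfied; fails in Ł∞ since a ⊗ a = max(0, 2a−1) ≠ a in general.)

0.81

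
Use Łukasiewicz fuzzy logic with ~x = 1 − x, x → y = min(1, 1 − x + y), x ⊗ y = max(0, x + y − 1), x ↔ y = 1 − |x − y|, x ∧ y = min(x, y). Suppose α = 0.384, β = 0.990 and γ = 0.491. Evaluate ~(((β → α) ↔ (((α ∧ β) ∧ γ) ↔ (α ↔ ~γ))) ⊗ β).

β → α = min(1, 1 − 0.990 + 0.384) = min(1, 0.394) = 0.394
α ∧ β = min(0.384, 0.990) = 0.384
(α ∧ β) ∧ γ = min(0.384, 0.491) = 0.384
~γ = 1 − 0.491 = 0.509
α ↔ ~γ = 1 − |0.384 − 0.509| = 1 − 0.125 = 0.875
((α ∧ β) ∧ γ) ↔ (α ↔ ~γ) = 1 − |0.384 − 0.875| = 1 − 0.491 = 0.509
(β → α) ↔ (((α ∧ β) ∧ γ) ↔ (α ↔ ~γ)) = 1 − |0.394 − 0.509| = 1 − 0.115 = 0.885
((β → α) ↔ (((α ∧ β) ∧ γ) ↔ (α ↔ ~γ))) ⊗ β = max(0, 0.885 + 0.990 − 1) = max(0, 0.875) = 0.875
~(((β → α) ↔ (((α ∧ β) ∧ γ) ↔ (α ↔ ~γ))) ⊗ β) = 1 − 0.875 = 0.125

0.125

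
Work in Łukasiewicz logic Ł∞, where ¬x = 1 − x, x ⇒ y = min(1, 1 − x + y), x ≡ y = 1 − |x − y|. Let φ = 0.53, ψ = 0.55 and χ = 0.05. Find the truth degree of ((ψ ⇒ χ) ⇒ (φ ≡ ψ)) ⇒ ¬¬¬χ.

ψ ⇒ χ = min(1, 1 − 0.55 + 0.05) = min(1, 0.50) = 0.50
φ ≡ ψ = 1 − |0.53 − 0.55| = 1 − 0.02 = 0.98
(ψ ⇒ χ) ⇒ (φ ≡ ψ) = min(1, 1 − 0.50 + 0.98) = min(1, 1.48) = 1.00
¬χ = 1 − 0.05 = 0.95
¬¬χ = 1 − 0.95 = 0.05
¬¬¬χ = 1 − 0.05 = 0.95
((ψ ⇒ χ) ⇒ (φ ≡ ψ)) ⇒ ¬¬¬χ = min(1, 1 − 1.00 + 0.95) = min(1, 0.95) = 0.95

0.95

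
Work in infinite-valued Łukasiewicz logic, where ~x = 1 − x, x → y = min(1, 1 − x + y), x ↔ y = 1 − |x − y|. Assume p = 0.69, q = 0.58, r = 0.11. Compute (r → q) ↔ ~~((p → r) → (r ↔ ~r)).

0.80

r → q = min(1, 1 − 0.11 + 0.58) = min(1, 1.47) = 1.00
p → r = min(1, 1 − 0.69 + 0.11) = min(1, 0.42) = 0.42
~r = 1 − 0.11 = 0.89
r ↔ ~r = 1 − |0.11 − 0.89| = 1 − 0.78 = 0.22
(p → r) → (r ↔ ~r) = min(1, 1 − 0.42 + 0.22) = min(1, 0.80) = 0.80
~((p → r) → (r ↔ ~r)) = 1 − 0.80 = 0.20
~~((p → r) → (r ↔ ~r)) = 1 − 0.20 = 0.80
(r → q) ↔ ~~((p → r) → (r ↔ ~r)) = 1 − |1.00 − 0.80| = 1 − 0.20 = 0.80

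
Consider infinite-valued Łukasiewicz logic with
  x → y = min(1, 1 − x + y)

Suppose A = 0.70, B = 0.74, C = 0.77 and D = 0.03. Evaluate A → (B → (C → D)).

0.82

C → D = min(1, 1 − 0.77 + 0.03) = min(1, 0.26) = 0.26
B → (C → D) = min(1, 1 − 0.74 + 0.26) = min(1, 0.52) = 0.52
A → (B → (C → D)) = min(1, 1 − 0.70 + 0.52) = min(1, 0.82) = 0.82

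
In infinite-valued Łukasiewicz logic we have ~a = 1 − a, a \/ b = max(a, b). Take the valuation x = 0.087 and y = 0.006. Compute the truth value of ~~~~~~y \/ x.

~y = 1 − 0.006 = 0.994
~~y = 1 − 0.994 = 0.006
~~~y = 1 − 0.006 = 0.994
~~~~y = 1 − 0.994 = 0.006
~~~~~y = 1 − 0.006 = 0.994
~~~~~~y = 1 − 0.994 = 0.006
~~~~~~y \/ x = max(0.006, 0.087) = 0.087

0.087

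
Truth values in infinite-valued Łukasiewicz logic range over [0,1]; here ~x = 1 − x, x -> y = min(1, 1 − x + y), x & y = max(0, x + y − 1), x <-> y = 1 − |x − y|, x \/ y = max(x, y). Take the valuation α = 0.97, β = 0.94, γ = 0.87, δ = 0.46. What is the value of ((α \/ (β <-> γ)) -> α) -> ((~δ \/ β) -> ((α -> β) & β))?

β <-> γ = 1 − |0.94 − 0.87| = 1 − 0.07 = 0.93
α \/ (β <-> γ) = max(0.97, 0.93) = 0.97
(α \/ (β <-> γ)) -> α = min(1, 1 − 0.97 + 0.97) = min(1, 1.00) = 1.00
~δ = 1 − 0.46 = 0.54
~δ \/ β = max(0.54, 0.94) = 0.94
α -> β = min(1, 1 − 0.97 + 0.94) = min(1, 0.97) = 0.97
(α -> β) & β = max(0, 0.97 + 0.94 − 1) = max(0, 0.91) = 0.91
(~δ \/ β) -> ((α -> β) & β) = min(1, 1 − 0.94 + 0.91) = min(1, 0.97) = 0.97
((α \/ (β <-> γ)) -> α) -> ((~δ \/ β) -> ((α -> β) & β)) = min(1, 1 − 1.00 + 0.97) = min(1, 0.97) = 0.97

0.97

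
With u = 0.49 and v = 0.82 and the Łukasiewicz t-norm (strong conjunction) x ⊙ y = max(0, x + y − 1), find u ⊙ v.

0.31

u ⊙ v = max(0, 0.49 + 0.82 − 1) = max(0, 0.31) = 0.31
For comparison, the Gödel (minimum) t-norm min(x, y) would give 0.49.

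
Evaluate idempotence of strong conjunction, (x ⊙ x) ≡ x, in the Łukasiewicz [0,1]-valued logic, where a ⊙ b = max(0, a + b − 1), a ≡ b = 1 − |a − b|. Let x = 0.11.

0.89

x ⊙ x = max(0, 0.11 + 0.11 − 1) = max(0, -0.78) = 0.00
(x ⊙ x) ≡ x = 1 − |0.00 − 0.11| = 1 − 0.11 = 0.89
(The value 0.89 < 1 shows this instance is not satisfied; fails in Ł∞ since a ⊗ a = max(0, 2a−1) ≠ a in general.)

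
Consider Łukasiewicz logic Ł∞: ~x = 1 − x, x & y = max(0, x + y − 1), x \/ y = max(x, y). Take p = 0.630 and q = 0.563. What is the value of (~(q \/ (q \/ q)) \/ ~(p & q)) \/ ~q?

0.807

q \/ q = max(0.563, 0.563) = 0.563
q \/ (q \/ q) = max(0.563, 0.563) = 0.563
~(q \/ (q \/ q)) = 1 − 0.563 = 0.437
p & q = max(0, 0.630 + 0.563 − 1) = max(0, 0.193) = 0.193
~(p & q) = 1 − 0.193 = 0.807
~(q \/ (q \/ q)) \/ ~(p & q) = max(0.437, 0.807) = 0.807
~q = 1 − 0.563 = 0.437
(~(q \/ (q \/ q)) \/ ~(p & q)) \/ ~q = max(0.807, 0.437) = 0.807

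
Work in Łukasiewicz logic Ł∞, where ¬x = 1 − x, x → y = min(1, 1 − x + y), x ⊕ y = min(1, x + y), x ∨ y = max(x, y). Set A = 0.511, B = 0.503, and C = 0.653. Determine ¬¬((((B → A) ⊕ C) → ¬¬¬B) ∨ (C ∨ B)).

B → A = min(1, 1 − 0.503 + 0.511) = min(1, 1.008) = 1.000
(B → A) ⊕ C = min(1, 1.000 + 0.653) = min(1, 1.653) = 1.000
¬B = 1 − 0.503 = 0.497
¬¬B = 1 − 0.497 = 0.503
¬¬¬B = 1 − 0.503 = 0.497
((B → A) ⊕ C) → ¬¬¬B = min(1, 1 − 1.000 + 0.497) = min(1, 0.497) = 0.497
C ∨ B = max(0.653, 0.503) = 0.653
(((B → A) ⊕ C) → ¬¬¬B) ∨ (C ∨ B) = max(0.497, 0.653) = 0.653
¬((((B → A) ⊕ C) → ¬¬¬B) ∨ (C ∨ B)) = 1 − 0.653 = 0.347
¬¬((((B → A) ⊕ C) → ¬¬¬B) ∨ (C ∨ B)) = 1 − 0.347 = 0.653

0.653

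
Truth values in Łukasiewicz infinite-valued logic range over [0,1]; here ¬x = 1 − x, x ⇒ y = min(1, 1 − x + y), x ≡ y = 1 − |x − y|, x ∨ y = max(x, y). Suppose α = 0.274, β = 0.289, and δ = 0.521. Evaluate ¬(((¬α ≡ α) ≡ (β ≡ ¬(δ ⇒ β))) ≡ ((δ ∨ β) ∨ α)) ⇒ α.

¬α = 1 − 0.274 = 0.726
¬α ≡ α = 1 − |0.726 − 0.274| = 1 − 0.452 = 0.548
δ ⇒ β = min(1, 1 − 0.521 + 0.289) = min(1, 0.768) = 0.768
¬(δ ⇒ β) = 1 − 0.768 = 0.232
β ≡ ¬(δ ⇒ β) = 1 − |0.289 − 0.232| = 1 − 0.057 = 0.943
(¬α ≡ α) ≡ (β ≡ ¬(δ ⇒ β)) = 1 − |0.548 − 0.943| = 1 − 0.395 = 0.605
δ ∨ β = max(0.521, 0.289) = 0.521
(δ ∨ β) ∨ α = max(0.521, 0.274) = 0.521
((¬α ≡ α) ≡ (β ≡ ¬(δ ⇒ β))) ≡ ((δ ∨ β) ∨ α) = 1 − |0.605 − 0.521| = 1 − 0.084 = 0.916
¬(((¬α ≡ α) ≡ (β ≡ ¬(δ ⇒ β))) ≡ ((δ ∨ β) ∨ α)) = 1 − 0.916 = 0.084
¬(((¬α ≡ α) ≡ (β ≡ ¬(δ ⇒ β))) ≡ ((δ ∨ β) ∨ α)) ⇒ α = min(1, 1 − 0.084 + 0.274) = min(1, 1.190) = 1.000

1.000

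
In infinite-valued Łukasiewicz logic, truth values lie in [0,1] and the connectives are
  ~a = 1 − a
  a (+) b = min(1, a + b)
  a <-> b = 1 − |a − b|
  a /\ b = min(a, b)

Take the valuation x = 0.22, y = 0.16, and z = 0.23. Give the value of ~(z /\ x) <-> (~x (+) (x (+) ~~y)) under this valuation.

z /\ x = min(0.23, 0.22) = 0.22
~(z /\ x) = 1 − 0.22 = 0.78
~x = 1 − 0.22 = 0.78
~y = 1 − 0.16 = 0.84
~~y = 1 − 0.84 = 0.16
x (+) ~~y = min(1, 0.22 + 0.16) = min(1, 0.38) = 0.38
~x (+) (x (+) ~~y) = min(1, 0.78 + 0.38) = min(1, 1.16) = 1.00
~(z /\ x) <-> (~x (+) (x (+) ~~y)) = 1 − |0.78 − 1.00| = 1 − 0.22 = 0.78

0.78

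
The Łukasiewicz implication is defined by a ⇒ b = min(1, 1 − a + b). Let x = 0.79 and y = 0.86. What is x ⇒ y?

1.00

x ⇒ y = min(1, 1 − 0.79 + 0.86) = min(1, 1.07) = 1.00
For comparison, the Gödel implication (1 if a ≤ b else b) would give 1.00.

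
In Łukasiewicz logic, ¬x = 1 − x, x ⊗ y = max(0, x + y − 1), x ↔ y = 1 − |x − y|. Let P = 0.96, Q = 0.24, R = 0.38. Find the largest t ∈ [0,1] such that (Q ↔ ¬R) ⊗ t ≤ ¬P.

0.42

¬R = 1 − 0.38 = 0.62
Q ↔ ¬R = 1 − |0.24 − 0.62| = 1 − 0.38 = 0.62
So the left factor is Q ↔ ¬R = 0.62.
¬P = 1 − 0.96 = 0.04
So the right-hand bound is ¬P = 0.04.
The residuum of the Łukasiewicz t-norm gives the supremum: min(1, 1 − 0.62 + 0.04).
1 − 0.62 + 0.04 = 0.42, so t = min(1, 0.42) = 0.42.
Check: 0.62 ⊗ 0.42 = max(0, 0.04) = 0.04 ≤ 0.04.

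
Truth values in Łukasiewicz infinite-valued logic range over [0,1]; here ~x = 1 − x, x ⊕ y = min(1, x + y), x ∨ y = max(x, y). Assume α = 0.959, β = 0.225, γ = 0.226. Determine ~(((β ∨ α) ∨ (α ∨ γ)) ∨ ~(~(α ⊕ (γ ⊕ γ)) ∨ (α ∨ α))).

0.041

β ∨ α = max(0.225, 0.959) = 0.959
α ∨ γ = max(0.959, 0.226) = 0.959
(β ∨ α) ∨ (α ∨ γ) = max(0.959, 0.959) = 0.959
γ ⊕ γ = min(1, 0.226 + 0.226) = min(1, 0.452) = 0.452
α ⊕ (γ ⊕ γ) = min(1, 0.959 + 0.452) = min(1, 1.411) = 1.000
~(α ⊕ (γ ⊕ γ)) = 1 − 1.000 = 0.000
α ∨ α = max(0.959, 0.959) = 0.959
~(α ⊕ (γ ⊕ γ)) ∨ (α ∨ α) = max(0.000, 0.959) = 0.959
~(~(α ⊕ (γ ⊕ γ)) ∨ (α ∨ α)) = 1 − 0.959 = 0.041
((β ∨ α) ∨ (α ∨ γ)) ∨ ~(~(α ⊕ (γ ⊕ γ)) ∨ (α ∨ α)) = max(0.959, 0.041) = 0.959
~(((β ∨ α) ∨ (α ∨ γ)) ∨ ~(~(α ⊕ (γ ⊕ γ)) ∨ (α ∨ α))) = 1 − 0.959 = 0.041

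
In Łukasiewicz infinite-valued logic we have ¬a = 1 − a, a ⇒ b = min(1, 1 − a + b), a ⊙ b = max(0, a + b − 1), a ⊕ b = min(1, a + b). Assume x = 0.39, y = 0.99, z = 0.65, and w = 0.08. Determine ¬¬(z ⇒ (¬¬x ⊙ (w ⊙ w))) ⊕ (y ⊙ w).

¬x = 1 − 0.39 = 0.61
¬¬x = 1 − 0.61 = 0.39
w ⊙ w = max(0, 0.08 + 0.08 − 1) = max(0, -0.84) = 0.00
¬¬x ⊙ (w ⊙ w) = max(0, 0.39 + 0.00 − 1) = max(0, -0.61) = 0.00
z ⇒ (¬¬x ⊙ (w ⊙ w)) = min(1, 1 − 0.65 + 0.00) = min(1, 0.35) = 0.35
¬(z ⇒ (¬¬x ⊙ (w ⊙ w))) = 1 − 0.35 = 0.65
¬¬(z ⇒ (¬¬x ⊙ (w ⊙ w))) = 1 − 0.65 = 0.35
y ⊙ w = max(0, 0.99 + 0.08 − 1) = max(0, 0.07) = 0.07
¬¬(z ⇒ (¬¬x ⊙ (w ⊙ w))) ⊕ (y ⊙ w) = min(1, 0.35 + 0.07) = min(1, 0.42) = 0.42

0.42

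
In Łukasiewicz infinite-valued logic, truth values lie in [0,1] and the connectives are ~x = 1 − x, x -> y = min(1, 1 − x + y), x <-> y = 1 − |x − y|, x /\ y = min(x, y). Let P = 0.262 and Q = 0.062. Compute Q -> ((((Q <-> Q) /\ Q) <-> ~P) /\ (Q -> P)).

1.000

Q <-> Q = 1 − |0.062 − 0.062| = 1 − 0.000 = 1.000
(Q <-> Q) /\ Q = min(1.000, 0.062) = 0.062
~P = 1 − 0.262 = 0.738
((Q <-> Q) /\ Q) <-> ~P = 1 − |0.062 − 0.738| = 1 − 0.676 = 0.324
Q -> P = min(1, 1 − 0.062 + 0.262) = min(1, 1.200) = 1.000
(((Q <-> Q) /\ Q) <-> ~P) /\ (Q -> P) = min(0.324, 1.000) = 0.324
Q -> ((((Q <-> Q) /\ Q) <-> ~P) /\ (Q -> P)) = min(1, 1 − 0.062 + 0.324) = min(1, 1.262) = 1.000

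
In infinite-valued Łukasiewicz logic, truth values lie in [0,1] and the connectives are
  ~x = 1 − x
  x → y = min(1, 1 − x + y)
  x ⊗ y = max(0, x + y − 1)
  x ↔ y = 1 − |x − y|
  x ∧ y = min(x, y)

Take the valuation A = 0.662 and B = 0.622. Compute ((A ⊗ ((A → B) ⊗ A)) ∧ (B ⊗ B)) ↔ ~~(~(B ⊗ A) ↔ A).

0.298

A → B = min(1, 1 − 0.662 + 0.622) = min(1, 0.960) = 0.960
(A → B) ⊗ A = max(0, 0.960 + 0.662 − 1) = max(0, 0.622) = 0.622
A ⊗ ((A → B) ⊗ A) = max(0, 0.662 + 0.622 − 1) = max(0, 0.284) = 0.284
B ⊗ B = max(0, 0.622 + 0.622 − 1) = max(0, 0.244) = 0.244
(A ⊗ ((A → B) ⊗ A)) ∧ (B ⊗ B) = min(0.284, 0.244) = 0.244
B ⊗ A = max(0, 0.622 + 0.662 − 1) = max(0, 0.284) = 0.284
~(B ⊗ A) = 1 − 0.284 = 0.716
~(B ⊗ A) ↔ A = 1 − |0.716 − 0.662| = 1 − 0.054 = 0.946
~(~(B ⊗ A) ↔ A) = 1 − 0.946 = 0.054
~~(~(B ⊗ A) ↔ A) = 1 − 0.054 = 0.946
((A ⊗ ((A → B) ⊗ A)) ∧ (B ⊗ B)) ↔ ~~(~(B ⊗ A) ↔ A) = 1 − |0.244 − 0.946| = 1 − 0.702 = 0.298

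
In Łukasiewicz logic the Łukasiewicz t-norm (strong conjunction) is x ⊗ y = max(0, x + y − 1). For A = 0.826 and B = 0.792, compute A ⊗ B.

0.618

A ⊗ B = max(0, 0.826 + 0.792 − 1) = max(0, 0.618) = 0.618
For comparison, the Gödel (minimum) t-norm min(x, y) would give 0.792.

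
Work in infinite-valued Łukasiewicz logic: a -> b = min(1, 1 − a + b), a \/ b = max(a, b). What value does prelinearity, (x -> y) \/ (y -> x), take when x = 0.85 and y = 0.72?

x -> y = min(1, 1 − 0.85 + 0.72) = min(1, 0.87) = 0.87
y -> x = min(1, 1 − 0.72 + 0.85) = min(1, 1.13) = 1.00
(x -> y) \/ (y -> x) = max(0.87, 1.00) = 1.00
(As expected: a Ł∞-tautology — holds in every MV-chain.)

1.00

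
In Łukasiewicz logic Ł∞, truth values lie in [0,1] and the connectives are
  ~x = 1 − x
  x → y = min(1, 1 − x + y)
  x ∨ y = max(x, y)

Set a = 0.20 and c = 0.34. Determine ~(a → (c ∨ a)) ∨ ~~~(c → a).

c ∨ a = max(0.34, 0.20) = 0.34
a → (c ∨ a) = min(1, 1 − 0.20 + 0.34) = min(1, 1.14) = 1.00
~(a → (c ∨ a)) = 1 − 1.00 = 0.00
c → a = min(1, 1 − 0.34 + 0.20) = min(1, 0.86) = 0.86
~(c → a) = 1 − 0.86 = 0.14
~~(c → a) = 1 − 0.14 = 0.86
~~~(c → a) = 1 − 0.86 = 0.14
~(a → (c ∨ a)) ∨ ~~~(c → a) = max(0.00, 0.14) = 0.14

0.14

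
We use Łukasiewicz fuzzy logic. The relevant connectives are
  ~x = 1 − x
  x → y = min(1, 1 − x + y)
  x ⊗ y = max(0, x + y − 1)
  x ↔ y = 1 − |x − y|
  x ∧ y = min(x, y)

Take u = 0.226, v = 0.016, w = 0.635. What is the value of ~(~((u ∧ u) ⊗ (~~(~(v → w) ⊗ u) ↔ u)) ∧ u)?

u ∧ u = min(0.226, 0.226) = 0.226
v → w = min(1, 1 − 0.016 + 0.635) = min(1, 1.619) = 1.000
~(v → w) = 1 − 1.000 = 0.000
~(v → w) ⊗ u = max(0, 0.000 + 0.226 − 1) = max(0, -0.774) = 0.000
~(~(v → w) ⊗ u) = 1 − 0.000 = 1.000
~~(~(v → w) ⊗ u) = 1 − 1.000 = 0.000
~~(~(v → w) ⊗ u) ↔ u = 1 − |0.000 − 0.226| = 1 − 0.226 = 0.774
(u ∧ u) ⊗ (~~(~(v → w) ⊗ u) ↔ u) = max(0, 0.226 + 0.774 − 1) = max(0, 0.000) = 0.000
~((u ∧ u) ⊗ (~~(~(v → w) ⊗ u) ↔ u)) = 1 − 0.000 = 1.000
~((u ∧ u) ⊗ (~~(~(v → w) ⊗ u) ↔ u)) ∧ u = min(1.000, 0.226) = 0.226
~(~((u ∧ u) ⊗ (~~(~(v → w) ⊗ u) ↔ u)) ∧ u) = 1 − 0.226 = 0.774

0.774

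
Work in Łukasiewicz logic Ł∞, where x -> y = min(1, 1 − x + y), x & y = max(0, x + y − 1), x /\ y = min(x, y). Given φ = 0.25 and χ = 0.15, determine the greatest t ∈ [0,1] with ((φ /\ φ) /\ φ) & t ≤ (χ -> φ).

φ /\ φ = min(0.25, 0.25) = 0.25
(φ /\ φ) /\ φ = min(0.25, 0.25) = 0.25
So the left factor is (φ /\ φ) /\ φ = 0.25.
χ -> φ = min(1, 1 − 0.15 + 0.25) = min(1, 1.10) = 1.00
So the right-hand bound is χ -> φ = 1.00.
The residuum of the Łukasiewicz t-norm gives the supremum: min(1, 1 − 0.25 + 1.00).
1 − 0.25 + 1.00 = 1.75, so t = min(1, 1.75) = 1.00.
Check: 0.25 & 1.00 = max(0, 0.25) = 0.25 ≤ 1.00.

1.00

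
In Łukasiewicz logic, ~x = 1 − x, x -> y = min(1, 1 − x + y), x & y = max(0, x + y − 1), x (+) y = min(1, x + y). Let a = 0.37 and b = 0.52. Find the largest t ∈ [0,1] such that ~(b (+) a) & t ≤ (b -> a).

b (+) a = min(1, 0.52 + 0.37) = min(1, 0.89) = 0.89
~(b (+) a) = 1 − 0.89 = 0.11
So the left factor is ~(b (+) a) = 0.11.
b -> a = min(1, 1 − 0.52 + 0.37) = min(1, 0.85) = 0.85
So the right-hand bound is b -> a = 0.85.
The residuum of the Łukasiewicz t-norm gives the supremum: min(1, 1 − 0.11 + 0.85).
1 − 0.11 + 0.85 = 1.74, so t = min(1, 1.74) = 1.00.
Check: 0.11 & 1.00 = max(0, 0.11) = 0.11 ≤ 0.85.

1.00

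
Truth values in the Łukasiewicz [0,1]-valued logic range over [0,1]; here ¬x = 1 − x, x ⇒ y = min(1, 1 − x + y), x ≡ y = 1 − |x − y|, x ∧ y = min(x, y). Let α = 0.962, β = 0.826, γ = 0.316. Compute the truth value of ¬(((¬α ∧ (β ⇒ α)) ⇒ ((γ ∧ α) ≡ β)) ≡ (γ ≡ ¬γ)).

0.368

¬α = 1 − 0.962 = 0.038
β ⇒ α = min(1, 1 − 0.826 + 0.962) = min(1, 1.136) = 1.000
¬α ∧ (β ⇒ α) = min(0.038, 1.000) = 0.038
γ ∧ α = min(0.316, 0.962) = 0.316
(γ ∧ α) ≡ β = 1 − |0.316 − 0.826| = 1 − 0.510 = 0.490
(¬α ∧ (β ⇒ α)) ⇒ ((γ ∧ α) ≡ β) = min(1, 1 − 0.038 + 0.490) = min(1, 1.452) = 1.000
¬γ = 1 − 0.316 = 0.684
γ ≡ ¬γ = 1 − |0.316 − 0.684| = 1 − 0.368 = 0.632
((¬α ∧ (β ⇒ α)) ⇒ ((γ ∧ α) ≡ β)) ≡ (γ ≡ ¬γ) = 1 − |1.000 − 0.632| = 1 − 0.368 = 0.632
¬(((¬α ∧ (β ⇒ α)) ⇒ ((γ ∧ α) ≡ β)) ≡ (γ ≡ ¬γ)) = 1 − 0.632 = 0.368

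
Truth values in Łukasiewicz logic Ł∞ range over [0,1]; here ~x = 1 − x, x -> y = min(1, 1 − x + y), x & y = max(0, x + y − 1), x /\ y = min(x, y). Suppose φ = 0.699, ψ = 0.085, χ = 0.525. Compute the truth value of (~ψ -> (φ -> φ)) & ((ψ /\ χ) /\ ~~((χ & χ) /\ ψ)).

0.050

~ψ = 1 − 0.085 = 0.915
φ -> φ = min(1, 1 − 0.699 + 0.699) = min(1, 1.000) = 1.000
~ψ -> (φ -> φ) = min(1, 1 − 0.915 + 1.000) = min(1, 1.085) = 1.000
ψ /\ χ = min(0.085, 0.525) = 0.085
χ & χ = max(0, 0.525 + 0.525 − 1) = max(0, 0.050) = 0.050
(χ & χ) /\ ψ = min(0.050, 0.085) = 0.050
~((χ & χ) /\ ψ) = 1 − 0.050 = 0.950
~~((χ & χ) /\ ψ) = 1 − 0.950 = 0.050
(ψ /\ χ) /\ ~~((χ & χ) /\ ψ) = min(0.085, 0.050) = 0.050
(~ψ -> (φ -> φ)) & ((ψ /\ χ) /\ ~~((χ & χ) /\ ψ)) = max(0, 1.000 + 0.050 − 1) = max(0, 0.050) = 0.050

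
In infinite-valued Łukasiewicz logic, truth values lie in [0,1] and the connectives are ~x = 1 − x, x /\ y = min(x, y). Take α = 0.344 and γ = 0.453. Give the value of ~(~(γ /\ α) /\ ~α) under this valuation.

γ /\ α = min(0.453, 0.344) = 0.344
~(γ /\ α) = 1 − 0.344 = 0.656
~α = 1 − 0.344 = 0.656
~(γ /\ α) /\ ~α = min(0.656, 0.656) = 0.656
~(~(γ /\ α) /\ ~α) = 1 − 0.656 = 0.344

0.344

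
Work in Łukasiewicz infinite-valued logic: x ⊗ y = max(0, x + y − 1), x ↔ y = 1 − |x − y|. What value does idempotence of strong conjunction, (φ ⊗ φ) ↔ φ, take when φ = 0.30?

φ ⊗ φ = max(0, 0.30 + 0.30 − 1) = max(0, -0.40) = 0.00
(φ ⊗ φ) ↔ φ = 1 − |0.00 − 0.30| = 1 − 0.30 = 0.70
(The value 0.70 < 1 shows this instance is not satisfied; fails in Ł∞ since a ⊗ a = max(0, 2a−1) ≠ a in general.)

0.70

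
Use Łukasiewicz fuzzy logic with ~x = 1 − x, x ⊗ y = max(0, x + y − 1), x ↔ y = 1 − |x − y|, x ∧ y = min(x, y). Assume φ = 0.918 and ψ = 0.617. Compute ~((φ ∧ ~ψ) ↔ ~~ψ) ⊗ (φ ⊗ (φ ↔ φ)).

~ψ = 1 − 0.617 = 0.383
φ ∧ ~ψ = min(0.918, 0.383) = 0.383
~~ψ = 1 − 0.383 = 0.617
(φ ∧ ~ψ) ↔ ~~ψ = 1 − |0.383 − 0.617| = 1 − 0.234 = 0.766
~((φ ∧ ~ψ) ↔ ~~ψ) = 1 − 0.766 = 0.234
φ ↔ φ = 1 − |0.918 − 0.918| = 1 − 0.000 = 1.000
φ ⊗ (φ ↔ φ) = max(0, 0.918 + 1.000 − 1) = max(0, 0.918) = 0.918
~((φ ∧ ~ψ) ↔ ~~ψ) ⊗ (φ ⊗ (φ ↔ φ)) = max(0, 0.234 + 0.918 − 1) = max(0, 0.152) = 0.152

0.152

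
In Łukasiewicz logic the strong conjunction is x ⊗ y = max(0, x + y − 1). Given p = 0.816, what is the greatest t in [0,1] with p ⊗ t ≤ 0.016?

0.200

The residuum of the Łukasiewicz t-norm gives the supremum: min(1, 1 − 0.816 + 0.016).
1 − 0.816 + 0.016 = 0.200, so t = min(1, 0.200) = 0.200.
Check: 0.816 ⊗ 0.200 = max(0, 0.016) = 0.016 ≤ 0.016.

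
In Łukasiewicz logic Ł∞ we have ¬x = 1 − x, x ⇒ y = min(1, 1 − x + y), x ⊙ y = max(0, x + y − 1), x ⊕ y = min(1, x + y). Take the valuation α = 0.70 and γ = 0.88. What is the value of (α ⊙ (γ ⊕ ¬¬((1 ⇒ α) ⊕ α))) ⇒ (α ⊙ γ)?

1 ⇒ α = min(1, 1 − 1.00 + 0.70) = min(1, 0.70) = 0.70
(1 ⇒ α) ⊕ α = min(1, 0.70 + 0.70) = min(1, 1.40) = 1.00
¬((1 ⇒ α) ⊕ α) = 1 − 1.00 = 0.00
¬¬((1 ⇒ α) ⊕ α) = 1 − 0.00 = 1.00
γ ⊕ ¬¬((1 ⇒ α) ⊕ α) = min(1, 0.88 + 1.00) = min(1, 1.88) = 1.00
α ⊙ (γ ⊕ ¬¬((1 ⇒ α) ⊕ α)) = max(0, 0.70 + 1.00 − 1) = max(0, 0.70) = 0.70
α ⊙ γ = max(0, 0.70 + 0.88 − 1) = max(0, 0.58) = 0.58
(α ⊙ (γ ⊕ ¬¬((1 ⇒ α) ⊕ α))) ⇒ (α ⊙ γ) = min(1, 1 − 0.70 + 0.58) = min(1, 0.88) = 0.88

0.88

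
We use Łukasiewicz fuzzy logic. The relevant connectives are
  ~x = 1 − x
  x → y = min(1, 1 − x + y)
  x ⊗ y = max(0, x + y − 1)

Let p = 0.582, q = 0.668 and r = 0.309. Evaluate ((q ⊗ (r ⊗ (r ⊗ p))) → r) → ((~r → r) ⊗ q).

r ⊗ p = max(0, 0.309 + 0.582 − 1) = max(0, -0.109) = 0.000
r ⊗ (r ⊗ p) = max(0, 0.309 + 0.000 − 1) = max(0, -0.691) = 0.000
q ⊗ (r ⊗ (r ⊗ p)) = max(0, 0.668 + 0.000 − 1) = max(0, -0.332) = 0.000
(q ⊗ (r ⊗ (r ⊗ p))) → r = min(1, 1 − 0.000 + 0.309) = min(1, 1.309) = 1.000
~r = 1 − 0.309 = 0.691
~r → r = min(1, 1 − 0.691 + 0.309) = min(1, 0.618) = 0.618
(~r → r) ⊗ q = max(0, 0.618 + 0.668 − 1) = max(0, 0.286) = 0.286
((q ⊗ (r ⊗ (r ⊗ p))) → r) → ((~r → r) ⊗ q) = min(1, 1 − 1.000 + 0.286) = min(1, 0.286) = 0.286

0.286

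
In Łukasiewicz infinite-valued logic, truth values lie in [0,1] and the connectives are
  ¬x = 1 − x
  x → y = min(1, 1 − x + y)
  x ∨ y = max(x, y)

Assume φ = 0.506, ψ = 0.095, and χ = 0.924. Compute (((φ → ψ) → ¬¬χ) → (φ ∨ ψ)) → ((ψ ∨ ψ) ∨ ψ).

φ → ψ = min(1, 1 − 0.506 + 0.095) = min(1, 0.589) = 0.589
¬χ = 1 − 0.924 = 0.076
¬¬χ = 1 − 0.076 = 0.924
(φ → ψ) → ¬¬χ = min(1, 1 − 0.589 + 0.924) = min(1, 1.335) = 1.000
φ ∨ ψ = max(0.506, 0.095) = 0.506
((φ → ψ) → ¬¬χ) → (φ ∨ ψ) = min(1, 1 − 1.000 + 0.506) = min(1, 0.506) = 0.506
ψ ∨ ψ = max(0.095, 0.095) = 0.095
(ψ ∨ ψ) ∨ ψ = max(0.095, 0.095) = 0.095
(((φ → ψ) → ¬¬χ) → (φ ∨ ψ)) → ((ψ ∨ ψ) ∨ ψ) = min(1, 1 − 0.506 + 0.095) = min(1, 0.589) = 0.589

0.589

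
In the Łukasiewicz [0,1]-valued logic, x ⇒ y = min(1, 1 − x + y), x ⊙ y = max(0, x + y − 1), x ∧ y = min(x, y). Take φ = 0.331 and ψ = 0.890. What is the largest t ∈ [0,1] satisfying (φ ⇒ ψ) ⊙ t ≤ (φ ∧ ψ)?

φ ⇒ ψ = min(1, 1 − 0.331 + 0.890) = min(1, 1.559) = 1.000
So the left factor is φ ⇒ ψ = 1.000.
φ ∧ ψ = min(0.331, 0.890) = 0.331
So the right-hand bound is φ ∧ ψ = 0.331.
The residuum of the Łukasiewicz t-norm gives the supremum: min(1, 1 − 1.000 + 0.331).
1 − 1.000 + 0.331 = 0.331, so t = min(1, 0.331) = 0.331.
Check: 1.000 ⊙ 0.331 = max(0, 0.331) = 0.331 ≤ 0.331.

0.331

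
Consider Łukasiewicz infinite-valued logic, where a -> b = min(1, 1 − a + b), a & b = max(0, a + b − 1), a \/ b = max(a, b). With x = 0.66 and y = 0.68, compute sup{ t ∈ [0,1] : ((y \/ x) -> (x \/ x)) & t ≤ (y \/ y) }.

0.70

y \/ x = max(0.68, 0.66) = 0.68
x \/ x = max(0.66, 0.66) = 0.66
(y \/ x) -> (x \/ x) = min(1, 1 − 0.68 + 0.66) = min(1, 0.98) = 0.98
So the left factor is (y \/ x) -> (x \/ x) = 0.98.
y \/ y = max(0.68, 0.68) = 0.68
So the right-hand bound is y \/ y = 0.68.
The residuum of the Łukasiewicz t-norm gives the supremum: min(1, 1 − 0.98 + 0.68).
1 − 0.98 + 0.68 = 0.70, so t = min(1, 0.70) = 0.70.
Check: 0.98 & 0.70 = max(0, 0.68) = 0.68 ≤ 0.68.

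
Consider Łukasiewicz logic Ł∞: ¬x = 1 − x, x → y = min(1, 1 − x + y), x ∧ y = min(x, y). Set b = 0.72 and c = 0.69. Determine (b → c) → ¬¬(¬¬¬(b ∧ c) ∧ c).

0.34

b → c = min(1, 1 − 0.72 + 0.69) = min(1, 0.97) = 0.97
b ∧ c = min(0.72, 0.69) = 0.69
¬(b ∧ c) = 1 − 0.69 = 0.31
¬¬(b ∧ c) = 1 − 0.31 = 0.69
¬¬¬(b ∧ c) = 1 − 0.69 = 0.31
¬¬¬(b ∧ c) ∧ c = min(0.31, 0.69) = 0.31
¬(¬¬¬(b ∧ c) ∧ c) = 1 − 0.31 = 0.69
¬¬(¬¬¬(b ∧ c) ∧ c) = 1 − 0.69 = 0.31
(b → c) → ¬¬(¬¬¬(b ∧ c) ∧ c) = min(1, 1 − 0.97 + 0.31) = min(1, 0.34) = 0.34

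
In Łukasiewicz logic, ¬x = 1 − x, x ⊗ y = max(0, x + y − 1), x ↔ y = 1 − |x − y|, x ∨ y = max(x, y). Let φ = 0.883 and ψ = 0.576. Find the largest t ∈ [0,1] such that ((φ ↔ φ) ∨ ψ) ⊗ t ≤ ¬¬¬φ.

0.117

φ ↔ φ = 1 − |0.883 − 0.883| = 1 − 0.000 = 1.000
(φ ↔ φ) ∨ ψ = max(1.000, 0.576) = 1.000
So the left factor is (φ ↔ φ) ∨ ψ = 1.000.
¬φ = 1 − 0.883 = 0.117
¬¬φ = 1 − 0.117 = 0.883
¬¬¬φ = 1 − 0.883 = 0.117
So the right-hand bound is ¬¬¬φ = 0.117.
The residuum of the Łukasiewicz t-norm gives the supremum: min(1, 1 − 1.000 + 0.117).
1 − 1.000 + 0.117 = 0.117, so t = min(1, 0.117) = 0.117.
Check: 1.000 ⊗ 0.117 = max(0, 0.117) = 0.117 ≤ 0.117.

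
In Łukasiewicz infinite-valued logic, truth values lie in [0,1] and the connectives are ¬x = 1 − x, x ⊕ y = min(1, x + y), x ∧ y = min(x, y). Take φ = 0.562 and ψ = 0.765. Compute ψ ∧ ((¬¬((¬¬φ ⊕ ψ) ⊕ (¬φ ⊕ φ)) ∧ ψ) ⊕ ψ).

0.765

¬φ = 1 − 0.562 = 0.438
¬¬φ = 1 − 0.438 = 0.562
¬¬φ ⊕ ψ = min(1, 0.562 + 0.765) = min(1, 1.327) = 1.000
¬φ ⊕ φ = min(1, 0.438 + 0.562) = min(1, 1.000) = 1.000
(¬¬φ ⊕ ψ) ⊕ (¬φ ⊕ φ) = min(1, 1.000 + 1.000) = min(1, 2.000) = 1.000
¬((¬¬φ ⊕ ψ) ⊕ (¬φ ⊕ φ)) = 1 − 1.000 = 0.000
¬¬((¬¬φ ⊕ ψ) ⊕ (¬φ ⊕ φ)) = 1 − 0.000 = 1.000
¬¬((¬¬φ ⊕ ψ) ⊕ (¬φ ⊕ φ)) ∧ ψ = min(1.000, 0.765) = 0.765
(¬¬((¬¬φ ⊕ ψ) ⊕ (¬φ ⊕ φ)) ∧ ψ) ⊕ ψ = min(1, 0.765 + 0.765) = min(1, 1.530) = 1.000
ψ ∧ ((¬¬((¬¬φ ⊕ ψ) ⊕ (¬φ ⊕ φ)) ∧ ψ) ⊕ ψ) = min(0.765, 1.000) = 0.765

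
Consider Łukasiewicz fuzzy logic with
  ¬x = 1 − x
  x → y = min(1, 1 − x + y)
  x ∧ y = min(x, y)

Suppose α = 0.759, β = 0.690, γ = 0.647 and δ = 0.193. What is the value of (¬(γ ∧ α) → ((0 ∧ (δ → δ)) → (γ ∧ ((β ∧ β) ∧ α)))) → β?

0.690

γ ∧ α = min(0.647, 0.759) = 0.647
¬(γ ∧ α) = 1 − 0.647 = 0.353
δ → δ = min(1, 1 − 0.193 + 0.193) = min(1, 1.000) = 1.000
0 ∧ (δ → δ) = min(0.000, 1.000) = 0.000
β ∧ β = min(0.690, 0.690) = 0.690
(β ∧ β) ∧ α = min(0.690, 0.759) = 0.690
γ ∧ ((β ∧ β) ∧ α) = min(0.647, 0.690) = 0.647
(0 ∧ (δ → δ)) → (γ ∧ ((β ∧ β) ∧ α)) = min(1, 1 − 0.000 + 0.647) = min(1, 1.647) = 1.000
¬(γ ∧ α) → ((0 ∧ (δ → δ)) → (γ ∧ ((β ∧ β) ∧ α))) = min(1, 1 − 0.353 + 1.000) = min(1, 1.647) = 1.000
(¬(γ ∧ α) → ((0 ∧ (δ → δ)) → (γ ∧ ((β ∧ β) ∧ α)))) → β = min(1, 1 − 1.000 + 0.690) = min(1, 0.690) = 0.690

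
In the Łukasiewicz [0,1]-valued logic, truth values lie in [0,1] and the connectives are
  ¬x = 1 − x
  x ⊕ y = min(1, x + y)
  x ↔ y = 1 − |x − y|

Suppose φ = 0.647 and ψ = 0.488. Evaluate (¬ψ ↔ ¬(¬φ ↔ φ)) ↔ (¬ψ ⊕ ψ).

0.782

¬ψ = 1 − 0.488 = 0.512
¬φ = 1 − 0.647 = 0.353
¬φ ↔ φ = 1 − |0.353 − 0.647| = 1 − 0.294 = 0.706
¬(¬φ ↔ φ) = 1 − 0.706 = 0.294
¬ψ ↔ ¬(¬φ ↔ φ) = 1 − |0.512 − 0.294| = 1 − 0.218 = 0.782
¬ψ ⊕ ψ = min(1, 0.512 + 0.488) = min(1, 1.000) = 1.000
(¬ψ ↔ ¬(¬φ ↔ φ)) ↔ (¬ψ ⊕ ψ) = 1 − |0.782 − 1.000| = 1 − 0.218 = 0.782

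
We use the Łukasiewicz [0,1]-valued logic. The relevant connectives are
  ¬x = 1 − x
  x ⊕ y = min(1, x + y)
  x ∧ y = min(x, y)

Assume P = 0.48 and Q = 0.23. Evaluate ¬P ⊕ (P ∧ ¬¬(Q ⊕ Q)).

0.98

¬P = 1 − 0.48 = 0.52
Q ⊕ Q = min(1, 0.23 + 0.23) = min(1, 0.46) = 0.46
¬(Q ⊕ Q) = 1 − 0.46 = 0.54
¬¬(Q ⊕ Q) = 1 − 0.54 = 0.46
P ∧ ¬¬(Q ⊕ Q) = min(0.48, 0.46) = 0.46
¬P ⊕ (P ∧ ¬¬(Q ⊕ Q)) = min(1, 0.52 + 0.46) = min(1, 0.98) = 0.98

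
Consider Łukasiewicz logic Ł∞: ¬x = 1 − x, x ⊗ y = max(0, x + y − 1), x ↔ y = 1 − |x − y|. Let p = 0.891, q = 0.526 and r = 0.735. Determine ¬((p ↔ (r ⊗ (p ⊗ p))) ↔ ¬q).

0.152

p ⊗ p = max(0, 0.891 + 0.891 − 1) = max(0, 0.782) = 0.782
r ⊗ (p ⊗ p) = max(0, 0.735 + 0.782 − 1) = max(0, 0.517) = 0.517
p ↔ (r ⊗ (p ⊗ p)) = 1 − |0.891 − 0.517| = 1 − 0.374 = 0.626
¬q = 1 − 0.526 = 0.474
(p ↔ (r ⊗ (p ⊗ p))) ↔ ¬q = 1 − |0.626 − 0.474| = 1 − 0.152 = 0.848
¬((p ↔ (r ⊗ (p ⊗ p))) ↔ ¬q) = 1 − 0.848 = 0.152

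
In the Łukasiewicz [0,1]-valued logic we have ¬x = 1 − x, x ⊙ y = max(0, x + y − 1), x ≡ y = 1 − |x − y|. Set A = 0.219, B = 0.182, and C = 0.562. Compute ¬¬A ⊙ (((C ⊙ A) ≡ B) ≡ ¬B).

¬A = 1 − 0.219 = 0.781
¬¬A = 1 − 0.781 = 0.219
C ⊙ A = max(0, 0.562 + 0.219 − 1) = max(0, -0.219) = 0.000
(C ⊙ A) ≡ B = 1 − |0.000 − 0.182| = 1 − 0.182 = 0.818
¬B = 1 − 0.182 = 0.818
((C ⊙ A) ≡ B) ≡ ¬B = 1 − |0.818 − 0.818| = 1 − 0.000 = 1.000
¬¬A ⊙ (((C ⊙ A) ≡ B) ≡ ¬B) = max(0, 0.219 + 1.000 − 1) = max(0, 0.219) = 0.219

0.219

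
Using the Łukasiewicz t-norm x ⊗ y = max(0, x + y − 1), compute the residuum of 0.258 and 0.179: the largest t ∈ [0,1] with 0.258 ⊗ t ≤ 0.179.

0.921

The residuum of the Łukasiewicz t-norm gives the supremum: min(1, 1 − 0.258 + 0.179).
1 − 0.258 + 0.179 = 0.921, so t = min(1, 0.921) = 0.921.
Check: 0.258 ⊗ 0.921 = max(0, 0.179) = 0.179 ≤ 0.179.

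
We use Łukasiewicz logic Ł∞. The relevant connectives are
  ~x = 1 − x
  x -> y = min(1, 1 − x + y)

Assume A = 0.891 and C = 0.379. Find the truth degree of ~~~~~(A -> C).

0.512

A -> C = min(1, 1 − 0.891 + 0.379) = min(1, 0.488) = 0.488
~(A -> C) = 1 − 0.488 = 0.512
~~(A -> C) = 1 − 0.512 = 0.488
~~~(A -> C) = 1 − 0.488 = 0.512
~~~~(A -> C) = 1 − 0.512 = 0.488
~~~~~(A -> C) = 1 − 0.488 = 0.512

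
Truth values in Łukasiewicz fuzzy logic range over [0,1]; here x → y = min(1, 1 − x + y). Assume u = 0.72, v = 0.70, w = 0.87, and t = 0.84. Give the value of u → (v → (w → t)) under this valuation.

w → t = min(1, 1 − 0.87 + 0.84) = min(1, 0.97) = 0.97
v → (w → t) = min(1, 1 − 0.70 + 0.97) = min(1, 1.27) = 1.00
u → (v → (w → t)) = min(1, 1 − 0.72 + 1.00) = min(1, 1.28) = 1.00

1.00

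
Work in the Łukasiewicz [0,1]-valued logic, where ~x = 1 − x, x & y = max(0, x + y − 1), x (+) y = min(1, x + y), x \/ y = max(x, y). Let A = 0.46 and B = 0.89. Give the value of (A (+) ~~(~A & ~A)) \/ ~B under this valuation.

~A = 1 − 0.46 = 0.54
~A & ~A = max(0, 0.54 + 0.54 − 1) = max(0, 0.08) = 0.08
~(~A & ~A) = 1 − 0.08 = 0.92
~~(~A & ~A) = 1 − 0.92 = 0.08
A (+) ~~(~A & ~A) = min(1, 0.46 + 0.08) = min(1, 0.54) = 0.54
~B = 1 − 0.89 = 0.11
(A (+) ~~(~A & ~A)) \/ ~B = max(0.54, 0.11) = 0.54

0.54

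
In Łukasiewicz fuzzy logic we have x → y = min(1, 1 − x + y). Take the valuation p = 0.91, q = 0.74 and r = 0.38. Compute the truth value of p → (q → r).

q → r = min(1, 1 − 0.74 + 0.38) = min(1, 0.64) = 0.64
p → (q → r) = min(1, 1 − 0.91 + 0.64) = min(1, 0.73) = 0.73

0.73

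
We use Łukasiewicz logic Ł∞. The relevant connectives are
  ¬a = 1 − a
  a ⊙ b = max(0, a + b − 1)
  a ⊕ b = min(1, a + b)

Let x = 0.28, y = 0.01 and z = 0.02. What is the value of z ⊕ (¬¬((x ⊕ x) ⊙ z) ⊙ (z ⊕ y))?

0.02

x ⊕ x = min(1, 0.28 + 0.28) = min(1, 0.56) = 0.56
(x ⊕ x) ⊙ z = max(0, 0.56 + 0.02 − 1) = max(0, -0.42) = 0.00
¬((x ⊕ x) ⊙ z) = 1 − 0.00 = 1.00
¬¬((x ⊕ x) ⊙ z) = 1 − 1.00 = 0.00
z ⊕ y = min(1, 0.02 + 0.01) = min(1, 0.03) = 0.03
¬¬((x ⊕ x) ⊙ z) ⊙ (z ⊕ y) = max(0, 0.00 + 0.03 − 1) = max(0, -0.97) = 0.00
z ⊕ (¬¬((x ⊕ x) ⊙ z) ⊙ (z ⊕ y)) = min(1, 0.02 + 0.00) = min(1, 0.02) = 0.02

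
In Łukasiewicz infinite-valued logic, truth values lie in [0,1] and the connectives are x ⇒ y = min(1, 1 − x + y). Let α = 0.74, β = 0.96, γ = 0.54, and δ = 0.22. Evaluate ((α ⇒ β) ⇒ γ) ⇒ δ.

0.68

α ⇒ β = min(1, 1 − 0.74 + 0.96) = min(1, 1.22) = 1.00
(α ⇒ β) ⇒ γ = min(1, 1 − 1.00 + 0.54) = min(1, 0.54) = 0.54
((α ⇒ β) ⇒ γ) ⇒ δ = min(1, 1 − 0.54 + 0.22) = min(1, 0.68) = 0.68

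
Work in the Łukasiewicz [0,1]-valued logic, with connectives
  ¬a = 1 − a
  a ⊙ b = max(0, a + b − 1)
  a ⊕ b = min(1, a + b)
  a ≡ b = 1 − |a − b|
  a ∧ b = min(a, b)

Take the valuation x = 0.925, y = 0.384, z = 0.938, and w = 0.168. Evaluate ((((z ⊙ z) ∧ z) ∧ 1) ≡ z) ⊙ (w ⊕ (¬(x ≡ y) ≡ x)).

0.722

z ⊙ z = max(0, 0.938 + 0.938 − 1) = max(0, 0.876) = 0.876
(z ⊙ z) ∧ z = min(0.876, 0.938) = 0.876
((z ⊙ z) ∧ z) ∧ 1 = min(0.876, 1.000) = 0.876
(((z ⊙ z) ∧ z) ∧ 1) ≡ z = 1 − |0.876 − 0.938| = 1 − 0.062 = 0.938
x ≡ y = 1 − |0.925 − 0.384| = 1 − 0.541 = 0.459
¬(x ≡ y) = 1 − 0.459 = 0.541
¬(x ≡ y) ≡ x = 1 − |0.541 − 0.925| = 1 − 0.384 = 0.616
w ⊕ (¬(x ≡ y) ≡ x) = min(1, 0.168 + 0.616) = min(1, 0.784) = 0.784
((((z ⊙ z) ∧ z) ∧ 1) ≡ z) ⊙ (w ⊕ (¬(x ≡ y) ≡ x)) = max(0, 0.938 + 0.784 − 1) = max(0, 0.722) = 0.722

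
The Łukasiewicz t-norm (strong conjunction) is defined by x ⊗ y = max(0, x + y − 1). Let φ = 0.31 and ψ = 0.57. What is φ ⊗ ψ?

0.00

φ ⊗ ψ = max(0, 0.31 + 0.57 − 1) = max(0, -0.12) = 0.00
For comparison, the Gödel (minimum) t-norm min(x, y) would give 0.31.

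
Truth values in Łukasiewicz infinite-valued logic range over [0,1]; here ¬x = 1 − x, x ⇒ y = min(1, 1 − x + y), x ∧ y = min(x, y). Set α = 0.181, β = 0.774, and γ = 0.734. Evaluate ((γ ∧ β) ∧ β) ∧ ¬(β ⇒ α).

γ ∧ β = min(0.734, 0.774) = 0.734
(γ ∧ β) ∧ β = min(0.734, 0.774) = 0.734
β ⇒ α = min(1, 1 − 0.774 + 0.181) = min(1, 0.407) = 0.407
¬(β ⇒ α) = 1 − 0.407 = 0.593
((γ ∧ β) ∧ β) ∧ ¬(β ⇒ α) = min(0.734, 0.593) = 0.593

0.593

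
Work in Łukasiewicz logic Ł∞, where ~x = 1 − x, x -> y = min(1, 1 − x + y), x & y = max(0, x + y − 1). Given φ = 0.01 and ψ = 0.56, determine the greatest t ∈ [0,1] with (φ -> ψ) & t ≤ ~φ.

φ -> ψ = min(1, 1 − 0.01 + 0.56) = min(1, 1.55) = 1.00
So the left factor is φ -> ψ = 1.00.
~φ = 1 − 0.01 = 0.99
So the right-hand bound is ~φ = 0.99.
The residuum of the Łukasiewicz t-norm gives the supremum: min(1, 1 − 1.00 + 0.99).
1 − 1.00 + 0.99 = 0.99, so t = min(1, 0.99) = 0.99.
Check: 1.00 & 0.99 = max(0, 0.99) = 0.99 ≤ 0.99.

0.99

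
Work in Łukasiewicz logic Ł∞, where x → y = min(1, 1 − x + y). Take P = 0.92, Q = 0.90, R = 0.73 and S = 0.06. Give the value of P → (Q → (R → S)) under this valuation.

0.51

R → S = min(1, 1 − 0.73 + 0.06) = min(1, 0.33) = 0.33
Q → (R → S) = min(1, 1 − 0.90 + 0.33) = min(1, 0.43) = 0.43
P → (Q → (R → S)) = min(1, 1 − 0.92 + 0.43) = min(1, 0.51) = 0.51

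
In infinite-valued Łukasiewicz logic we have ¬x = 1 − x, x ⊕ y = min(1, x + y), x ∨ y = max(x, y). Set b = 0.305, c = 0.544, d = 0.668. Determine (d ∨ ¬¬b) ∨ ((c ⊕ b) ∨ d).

0.849

¬b = 1 − 0.305 = 0.695
¬¬b = 1 − 0.695 = 0.305
d ∨ ¬¬b = max(0.668, 0.305) = 0.668
c ⊕ b = min(1, 0.544 + 0.305) = min(1, 0.849) = 0.849
(c ⊕ b) ∨ d = max(0.849, 0.668) = 0.849
(d ∨ ¬¬b) ∨ ((c ⊕ b) ∨ d) = max(0.668, 0.849) = 0.849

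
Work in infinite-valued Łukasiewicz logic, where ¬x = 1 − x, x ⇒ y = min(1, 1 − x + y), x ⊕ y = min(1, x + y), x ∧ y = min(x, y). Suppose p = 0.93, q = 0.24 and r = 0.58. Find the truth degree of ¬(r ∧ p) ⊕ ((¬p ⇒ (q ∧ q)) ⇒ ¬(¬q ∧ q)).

1.00

r ∧ p = min(0.58, 0.93) = 0.58
¬(r ∧ p) = 1 − 0.58 = 0.42
¬p = 1 − 0.93 = 0.07
q ∧ q = min(0.24, 0.24) = 0.24
¬p ⇒ (q ∧ q) = min(1, 1 − 0.07 + 0.24) = min(1, 1.17) = 1.00
¬q = 1 − 0.24 = 0.76
¬q ∧ q = min(0.76, 0.24) = 0.24
¬(¬q ∧ q) = 1 − 0.24 = 0.76
(¬p ⇒ (q ∧ q)) ⇒ ¬(¬q ∧ q) = min(1, 1 − 1.00 + 0.76) = min(1, 0.76) = 0.76
¬(r ∧ p) ⊕ ((¬p ⇒ (q ∧ q)) ⇒ ¬(¬q ∧ q)) = min(1, 0.42 + 0.76) = min(1, 1.18) = 1.00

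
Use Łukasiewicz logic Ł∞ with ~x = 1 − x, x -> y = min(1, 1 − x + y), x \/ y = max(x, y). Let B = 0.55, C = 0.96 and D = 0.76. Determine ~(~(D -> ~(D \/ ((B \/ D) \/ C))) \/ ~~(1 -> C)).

B \/ D = max(0.55, 0.76) = 0.76
(B \/ D) \/ C = max(0.76, 0.96) = 0.96
D \/ ((B \/ D) \/ C) = max(0.76, 0.96) = 0.96
~(D \/ ((B \/ D) \/ C)) = 1 − 0.96 = 0.04
D -> ~(D \/ ((B \/ D) \/ C)) = min(1, 1 − 0.76 + 0.04) = min(1, 0.28) = 0.28
~(D -> ~(D \/ ((B \/ D) \/ C))) = 1 − 0.28 = 0.72
1 -> C = min(1, 1 − 1.00 + 0.96) = min(1, 0.96) = 0.96
~(1 -> C) = 1 − 0.96 = 0.04
~~(1 -> C) = 1 − 0.04 = 0.96
~(D -> ~(D \/ ((B \/ D) \/ C))) \/ ~~(1 -> C) = max(0.72, 0.96) = 0.96
~(~(D -> ~(D \/ ((B \/ D) \/ C))) \/ ~~(1 -> C)) = 1 − 0.96 = 0.04

0.04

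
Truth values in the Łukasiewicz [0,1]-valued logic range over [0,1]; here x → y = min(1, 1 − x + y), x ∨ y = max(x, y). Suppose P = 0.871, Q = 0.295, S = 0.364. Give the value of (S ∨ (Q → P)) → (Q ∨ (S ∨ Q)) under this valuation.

0.364

Q → P = min(1, 1 − 0.295 + 0.871) = min(1, 1.576) = 1.000
S ∨ (Q → P) = max(0.364, 1.000) = 1.000
S ∨ Q = max(0.364, 0.295) = 0.364
Q ∨ (S ∨ Q) = max(0.295, 0.364) = 0.364
(S ∨ (Q → P)) → (Q ∨ (S ∨ Q)) = min(1, 1 − 1.000 + 0.364) = min(1, 0.364) = 0.364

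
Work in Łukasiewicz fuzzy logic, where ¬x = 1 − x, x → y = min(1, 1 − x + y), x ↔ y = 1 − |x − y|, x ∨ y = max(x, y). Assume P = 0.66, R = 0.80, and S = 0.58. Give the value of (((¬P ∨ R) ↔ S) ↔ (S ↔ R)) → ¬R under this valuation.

0.20

¬P = 1 − 0.66 = 0.34
¬P ∨ R = max(0.34, 0.80) = 0.80
(¬P ∨ R) ↔ S = 1 − |0.80 − 0.58| = 1 − 0.22 = 0.78
S ↔ R = 1 − |0.58 − 0.80| = 1 − 0.22 = 0.78
((¬P ∨ R) ↔ S) ↔ (S ↔ R) = 1 − |0.78 − 0.78| = 1 − 0.00 = 1.00
¬R = 1 − 0.80 = 0.20
(((¬P ∨ R) ↔ S) ↔ (S ↔ R)) → ¬R = min(1, 1 − 1.00 + 0.20) = min(1, 0.20) = 0.20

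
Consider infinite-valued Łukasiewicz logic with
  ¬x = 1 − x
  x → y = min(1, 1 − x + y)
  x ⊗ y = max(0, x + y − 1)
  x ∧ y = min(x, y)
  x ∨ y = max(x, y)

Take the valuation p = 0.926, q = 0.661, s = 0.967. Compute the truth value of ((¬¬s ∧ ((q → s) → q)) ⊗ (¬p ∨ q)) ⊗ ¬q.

¬s = 1 − 0.967 = 0.033
¬¬s = 1 − 0.033 = 0.967
q → s = min(1, 1 − 0.661 + 0.967) = min(1, 1.306) = 1.000
(q → s) → q = min(1, 1 − 1.000 + 0.661) = min(1, 0.661) = 0.661
¬¬s ∧ ((q → s) → q) = min(0.967, 0.661) = 0.661
¬p = 1 − 0.926 = 0.074
¬p ∨ q = max(0.074, 0.661) = 0.661
(¬¬s ∧ ((q → s) → q)) ⊗ (¬p ∨ q) = max(0, 0.661 + 0.661 − 1) = max(0, 0.322) = 0.322
¬q = 1 − 0.661 = 0.339
((¬¬s ∧ ((q → s) → q)) ⊗ (¬p ∨ q)) ⊗ ¬q = max(0, 0.322 + 0.339 − 1) = max(0, -0.339) = 0.000

0.000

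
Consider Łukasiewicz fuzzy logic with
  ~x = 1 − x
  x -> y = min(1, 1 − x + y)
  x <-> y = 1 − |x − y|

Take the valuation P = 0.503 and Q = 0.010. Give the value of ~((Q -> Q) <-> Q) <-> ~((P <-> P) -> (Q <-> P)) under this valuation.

Q -> Q = min(1, 1 − 0.010 + 0.010) = min(1, 1.000) = 1.000
(Q -> Q) <-> Q = 1 − |1.000 − 0.010| = 1 − 0.990 = 0.010
~((Q -> Q) <-> Q) = 1 − 0.010 = 0.990
P <-> P = 1 − |0.503 − 0.503| = 1 − 0.000 = 1.000
Q <-> P = 1 − |0.010 − 0.503| = 1 − 0.493 = 0.507
(P <-> P) -> (Q <-> P) = min(1, 1 − 1.000 + 0.507) = min(1, 0.507) = 0.507
~((P <-> P) -> (Q <-> P)) = 1 − 0.507 = 0.493
~((Q -> Q) <-> Q) <-> ~((P <-> P) -> (Q <-> P)) = 1 − |0.990 − 0.493| = 1 − 0.497 = 0.503

0.503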